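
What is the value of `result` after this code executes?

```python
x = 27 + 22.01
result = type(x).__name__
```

x is float; result = 'float'

'float'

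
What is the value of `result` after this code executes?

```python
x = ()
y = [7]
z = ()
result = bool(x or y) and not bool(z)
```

x = (); y = [7]; z = (); result = True

True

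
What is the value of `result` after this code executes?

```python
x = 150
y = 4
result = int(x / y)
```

x = 150; y = 4; result = 37

37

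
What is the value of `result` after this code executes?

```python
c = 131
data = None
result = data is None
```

c = 131; data = None; result = True

True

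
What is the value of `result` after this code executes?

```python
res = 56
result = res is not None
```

res = 56; result = True

True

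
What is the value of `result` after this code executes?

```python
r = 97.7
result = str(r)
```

r = 97.7; result = '97.7'

'97.7'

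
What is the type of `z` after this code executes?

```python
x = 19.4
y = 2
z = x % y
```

float % int = float

float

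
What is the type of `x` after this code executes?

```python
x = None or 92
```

'or' with None returns the other truthy value

int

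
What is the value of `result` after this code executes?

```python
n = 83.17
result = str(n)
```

n = 83.17; result = '83.17'

'83.17'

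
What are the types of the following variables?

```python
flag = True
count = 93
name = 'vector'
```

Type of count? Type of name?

count is assigned a bare integer (no decimal point), so it is an int; name is assigned a quoted string literal, so it is a str

int, str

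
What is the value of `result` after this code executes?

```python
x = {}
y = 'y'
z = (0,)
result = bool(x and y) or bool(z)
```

x = {}; y = 'y'; z = (0,); result = True

True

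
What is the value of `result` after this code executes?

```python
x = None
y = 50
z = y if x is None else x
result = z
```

x = None; y = 50; z = 50; result = 50

50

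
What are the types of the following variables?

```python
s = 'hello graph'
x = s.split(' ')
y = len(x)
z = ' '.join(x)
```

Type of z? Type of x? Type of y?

str.join() returns str; str.split() returns list; len() returns int

str, list, int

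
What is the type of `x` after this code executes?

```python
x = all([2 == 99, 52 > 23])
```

all() returns bool

bool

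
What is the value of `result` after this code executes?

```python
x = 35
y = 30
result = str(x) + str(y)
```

x = 35; y = 30; result = '3530'

'3530'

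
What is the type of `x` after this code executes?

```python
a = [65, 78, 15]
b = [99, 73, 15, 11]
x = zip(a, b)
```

zip() returns a zip object

zip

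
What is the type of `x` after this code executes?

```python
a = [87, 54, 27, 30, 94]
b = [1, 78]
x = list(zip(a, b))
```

list(zip()) returns a list of tuples

list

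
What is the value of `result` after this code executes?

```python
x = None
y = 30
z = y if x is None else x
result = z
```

x = None; y = 30; z = 30; result = 30

30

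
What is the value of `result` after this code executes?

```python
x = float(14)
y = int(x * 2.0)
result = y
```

x = 14.0; y = 28; result = 28

28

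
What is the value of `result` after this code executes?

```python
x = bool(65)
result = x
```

x = True; result = True

True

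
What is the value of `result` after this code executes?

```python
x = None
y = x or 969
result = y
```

x = None; y = 969; result = 969

969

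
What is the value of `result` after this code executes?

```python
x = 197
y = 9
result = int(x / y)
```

x = 197; y = 9; result = 21

21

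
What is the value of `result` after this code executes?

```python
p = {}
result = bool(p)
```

p = {}; result = False

False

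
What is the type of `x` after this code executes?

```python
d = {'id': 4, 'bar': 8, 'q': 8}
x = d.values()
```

.values() returns dict_values view

dict_values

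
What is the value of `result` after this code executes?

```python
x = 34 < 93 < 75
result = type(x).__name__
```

x is bool; result = 'bool'

'bool'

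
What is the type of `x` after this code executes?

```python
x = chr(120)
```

chr() returns str (single char)

str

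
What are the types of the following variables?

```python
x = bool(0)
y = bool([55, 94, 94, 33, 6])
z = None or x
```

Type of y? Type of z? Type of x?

bool() returns bool; None or bool returns the bool; bool() returns bool

bool, bool, bool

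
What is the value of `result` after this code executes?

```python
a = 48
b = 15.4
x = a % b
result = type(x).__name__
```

a is int; b is float; x is float; result = 'float'

'float'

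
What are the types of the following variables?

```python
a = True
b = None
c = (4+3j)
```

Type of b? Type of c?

b is assigned None, whose type is NoneType; c is assigned (4+3j), an int plus an imaginary literal (j suffix), which evaluates to complex

NoneType, complex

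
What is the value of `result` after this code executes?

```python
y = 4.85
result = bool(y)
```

y = 4.85; result = True

True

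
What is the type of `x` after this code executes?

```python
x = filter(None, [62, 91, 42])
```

filter() returns a filter object

filter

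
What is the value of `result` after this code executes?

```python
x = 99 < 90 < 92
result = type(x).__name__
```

x is bool; result = 'bool'

'bool'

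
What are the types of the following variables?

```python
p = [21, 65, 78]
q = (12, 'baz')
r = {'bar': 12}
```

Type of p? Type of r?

p is assigned a list literal (square brackets); r is assigned a dict literal ({key: value})

list, dict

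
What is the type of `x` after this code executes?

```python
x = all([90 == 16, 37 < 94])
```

all() returns bool

bool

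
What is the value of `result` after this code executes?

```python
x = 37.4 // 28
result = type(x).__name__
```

x is float; result = 'float'

'float'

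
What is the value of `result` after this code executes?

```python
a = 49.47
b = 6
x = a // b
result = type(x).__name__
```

a is float; b is int; x is float; result = 'float'

'float'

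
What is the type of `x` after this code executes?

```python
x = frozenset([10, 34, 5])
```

frozenset() returns frozenset

frozenset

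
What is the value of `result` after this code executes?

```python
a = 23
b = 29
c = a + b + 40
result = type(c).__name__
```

a is int; b is int; c is int; result = 'int'

'int'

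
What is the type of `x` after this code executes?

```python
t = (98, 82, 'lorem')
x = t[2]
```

Index 2 of tuple is a str literal

str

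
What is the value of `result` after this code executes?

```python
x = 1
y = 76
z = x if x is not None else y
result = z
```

x = 1; y = 76; z = 1; result = 1

1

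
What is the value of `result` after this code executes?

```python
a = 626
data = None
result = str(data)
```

a = 626; data = None; result = 'None'

'None'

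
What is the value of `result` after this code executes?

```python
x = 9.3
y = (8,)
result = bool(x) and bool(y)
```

x = 9.3; y = (8,); result = True

True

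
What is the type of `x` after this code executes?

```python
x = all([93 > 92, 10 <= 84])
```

all() returns bool

bool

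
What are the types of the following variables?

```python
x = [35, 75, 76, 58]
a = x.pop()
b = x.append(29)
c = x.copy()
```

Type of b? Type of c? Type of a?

append() returns None; copy() returns list; pop() returns element

NoneType, list, int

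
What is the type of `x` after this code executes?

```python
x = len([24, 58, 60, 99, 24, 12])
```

len() always returns int

int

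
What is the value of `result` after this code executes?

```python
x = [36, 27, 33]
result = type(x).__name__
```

x is list; result = 'list'

'list'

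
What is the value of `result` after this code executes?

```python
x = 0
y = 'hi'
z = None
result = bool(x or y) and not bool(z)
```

x = 0; y = 'hi'; z = None; result = True

True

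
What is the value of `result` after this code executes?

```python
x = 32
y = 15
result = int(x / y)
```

x = 32; y = 15; result = 2

2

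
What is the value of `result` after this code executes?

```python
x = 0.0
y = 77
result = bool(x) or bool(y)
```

x = 0.0; y = 77; result = True

True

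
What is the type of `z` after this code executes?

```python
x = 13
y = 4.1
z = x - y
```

int - float = float

float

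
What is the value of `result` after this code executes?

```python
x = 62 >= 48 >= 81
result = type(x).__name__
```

x is bool; result = 'bool'

'bool'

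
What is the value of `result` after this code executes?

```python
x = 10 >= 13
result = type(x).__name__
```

x is bool; result = 'bool'

'bool'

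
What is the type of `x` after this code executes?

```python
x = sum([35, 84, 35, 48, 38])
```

sum() of ints returns int

int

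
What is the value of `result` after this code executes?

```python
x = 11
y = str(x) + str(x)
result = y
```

x = 11; y = '1111'; result = '1111'

'1111'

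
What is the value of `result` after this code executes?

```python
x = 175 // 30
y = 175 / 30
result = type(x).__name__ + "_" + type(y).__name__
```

x is int; y is float; result = 'int_float'

'int_float'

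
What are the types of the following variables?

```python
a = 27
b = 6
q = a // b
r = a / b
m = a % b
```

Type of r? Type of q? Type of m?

/ returns float; // returns int; % of ints returns int

float, int, int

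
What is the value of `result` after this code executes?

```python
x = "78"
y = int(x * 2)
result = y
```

x = '78'; y = 7878; result = 7878

7878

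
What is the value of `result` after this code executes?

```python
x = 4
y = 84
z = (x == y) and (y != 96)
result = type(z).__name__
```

x is int; y is int; z is bool; result = 'bool'

'bool'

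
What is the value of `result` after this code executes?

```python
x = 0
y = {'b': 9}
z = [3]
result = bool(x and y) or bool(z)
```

x = 0; y = {'b': 9}; z = [3]; result = True

True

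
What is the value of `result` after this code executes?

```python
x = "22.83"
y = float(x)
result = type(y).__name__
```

x is str; y is float; result = 'float'

'float'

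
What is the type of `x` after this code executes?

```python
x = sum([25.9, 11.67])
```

sum() of floats returns float

float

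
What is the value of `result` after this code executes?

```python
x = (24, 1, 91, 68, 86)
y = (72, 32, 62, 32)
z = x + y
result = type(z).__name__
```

x is tuple; y is tuple; z is tuple; result = 'tuple'

'tuple'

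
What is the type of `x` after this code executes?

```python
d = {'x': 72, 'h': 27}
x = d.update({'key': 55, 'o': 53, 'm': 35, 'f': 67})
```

dict.update() returns None

NoneType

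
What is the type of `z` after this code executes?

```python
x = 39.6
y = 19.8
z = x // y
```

float // float = float

float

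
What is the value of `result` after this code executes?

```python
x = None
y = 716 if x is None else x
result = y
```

x = None; y = 716; result = 716

716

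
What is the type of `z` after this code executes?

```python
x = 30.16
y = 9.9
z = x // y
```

float // float = float

float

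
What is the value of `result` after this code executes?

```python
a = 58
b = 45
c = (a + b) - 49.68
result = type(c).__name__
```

a is int; b is int; c is float; result = 'float'

'float'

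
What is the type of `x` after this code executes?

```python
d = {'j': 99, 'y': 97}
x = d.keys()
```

.keys() returns dict_keys view

dict_keys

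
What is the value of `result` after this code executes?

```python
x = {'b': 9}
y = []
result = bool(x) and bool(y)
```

x = {'b': 9}; y = []; result = False

False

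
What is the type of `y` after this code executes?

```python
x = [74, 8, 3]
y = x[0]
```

Indexing list[int] returns int

int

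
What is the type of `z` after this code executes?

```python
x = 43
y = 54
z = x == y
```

Equality comparison returns bool

bool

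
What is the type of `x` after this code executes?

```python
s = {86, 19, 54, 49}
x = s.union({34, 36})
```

set.union() returns a new set

set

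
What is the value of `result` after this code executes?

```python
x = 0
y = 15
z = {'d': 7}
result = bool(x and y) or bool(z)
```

x = 0; y = 15; z = {'d': 7}; result = True

True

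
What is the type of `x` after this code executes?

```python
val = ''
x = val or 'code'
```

'or' returns first truthy value (str)

str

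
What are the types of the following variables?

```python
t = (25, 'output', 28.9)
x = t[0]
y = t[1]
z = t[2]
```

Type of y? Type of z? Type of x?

tuple[1] is str; tuple[2] is float; tuple[0] is int

str, float, int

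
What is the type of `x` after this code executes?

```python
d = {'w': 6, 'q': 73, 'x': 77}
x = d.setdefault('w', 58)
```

dict.setdefault() returns the (existing or default) value

int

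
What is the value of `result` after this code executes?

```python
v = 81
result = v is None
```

v = 81; result = False

False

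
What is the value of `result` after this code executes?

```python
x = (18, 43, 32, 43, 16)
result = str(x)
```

x = (18, 43, 32, 43, 16); result = '(18, 43, 32, 43, 16)'

'(18, 43, 32, 43, 16)'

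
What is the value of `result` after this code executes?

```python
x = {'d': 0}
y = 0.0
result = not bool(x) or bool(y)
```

x = {'d': 0}; y = 0.0; result = False

False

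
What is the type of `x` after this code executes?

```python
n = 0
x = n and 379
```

'and' returns first falsy value (0 is int)

int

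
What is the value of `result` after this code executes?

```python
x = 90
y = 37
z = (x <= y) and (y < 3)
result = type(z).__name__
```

x is int; y is int; z is bool; result = 'bool'

'bool'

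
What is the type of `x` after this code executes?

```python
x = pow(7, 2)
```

pow(int, int) returns int

int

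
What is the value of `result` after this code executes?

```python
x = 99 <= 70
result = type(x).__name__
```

x is bool; result = 'bool'

'bool'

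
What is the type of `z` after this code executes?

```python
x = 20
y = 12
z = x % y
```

int % int = int

int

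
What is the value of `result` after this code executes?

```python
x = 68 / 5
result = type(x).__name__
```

x is float; result = 'float'

'float'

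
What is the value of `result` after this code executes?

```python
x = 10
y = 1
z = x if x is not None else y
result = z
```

x = 10; y = 1; z = 10; result = 10

10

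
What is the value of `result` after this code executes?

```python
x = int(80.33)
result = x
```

x = 80; result = 80

80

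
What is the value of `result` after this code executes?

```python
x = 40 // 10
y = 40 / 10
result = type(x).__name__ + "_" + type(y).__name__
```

x is int; y is float; result = 'int_float'

'int_float'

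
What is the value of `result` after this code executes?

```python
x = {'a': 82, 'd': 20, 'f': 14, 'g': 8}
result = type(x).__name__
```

x is dict; result = 'dict'

'dict'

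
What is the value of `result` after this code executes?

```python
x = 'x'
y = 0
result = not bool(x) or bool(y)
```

x = 'x'; y = 0; result = False

False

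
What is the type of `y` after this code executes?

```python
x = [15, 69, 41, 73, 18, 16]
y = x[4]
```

Indexing list[int] returns int

int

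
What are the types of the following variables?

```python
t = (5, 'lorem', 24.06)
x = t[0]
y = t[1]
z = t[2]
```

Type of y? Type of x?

tuple[1] is str; tuple[0] is int

str, int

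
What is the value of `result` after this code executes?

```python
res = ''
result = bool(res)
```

res = ''; result = False

False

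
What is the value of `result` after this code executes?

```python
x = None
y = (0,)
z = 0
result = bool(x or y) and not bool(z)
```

x = None; y = (0,); z = 0; result = True

True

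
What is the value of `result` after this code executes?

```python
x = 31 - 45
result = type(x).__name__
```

x is int; result = 'int'

'int'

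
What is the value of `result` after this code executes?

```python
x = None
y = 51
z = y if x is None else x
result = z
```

x = None; y = 51; z = 51; result = 51

51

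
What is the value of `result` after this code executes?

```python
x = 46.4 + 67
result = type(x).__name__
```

x is float; result = 'float'

'float'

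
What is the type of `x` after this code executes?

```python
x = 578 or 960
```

'or' returns first truthy value (int)

int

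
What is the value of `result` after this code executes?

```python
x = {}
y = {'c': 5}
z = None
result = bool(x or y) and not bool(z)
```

x = {}; y = {'c': 5}; z = None; result = True

True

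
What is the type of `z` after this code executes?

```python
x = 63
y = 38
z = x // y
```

int // int = int

int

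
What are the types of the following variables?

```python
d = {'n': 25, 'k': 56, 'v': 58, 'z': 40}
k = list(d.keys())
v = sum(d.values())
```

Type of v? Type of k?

sum of ints is int; list() converts to list

int, list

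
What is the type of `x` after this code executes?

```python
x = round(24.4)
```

round() with no decimal places returns int

int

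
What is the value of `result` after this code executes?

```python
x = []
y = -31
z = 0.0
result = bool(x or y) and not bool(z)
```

x = []; y = -31; z = 0.0; result = True

True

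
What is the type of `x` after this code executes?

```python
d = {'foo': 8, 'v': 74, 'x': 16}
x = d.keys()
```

.keys() returns dict_keys view

dict_keys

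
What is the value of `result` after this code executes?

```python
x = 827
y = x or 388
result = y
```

x = 827; y = 827; result = 827

827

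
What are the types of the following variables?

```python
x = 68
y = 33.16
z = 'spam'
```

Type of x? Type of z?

x is assigned a bare integer (no decimal point), so it is an int; z is assigned a quoted string literal, so it is a str

int, str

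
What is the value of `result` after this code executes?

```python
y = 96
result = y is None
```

y = 96; result = False

False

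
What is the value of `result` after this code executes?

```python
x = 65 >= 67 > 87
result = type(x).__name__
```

x is bool; result = 'bool'

'bool'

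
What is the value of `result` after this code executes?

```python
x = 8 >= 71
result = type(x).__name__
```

x is bool; result = 'bool'

'bool'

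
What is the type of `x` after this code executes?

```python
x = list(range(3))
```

list(range()) returns list

list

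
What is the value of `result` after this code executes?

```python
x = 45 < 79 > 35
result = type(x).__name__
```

x is bool; result = 'bool'

'bool'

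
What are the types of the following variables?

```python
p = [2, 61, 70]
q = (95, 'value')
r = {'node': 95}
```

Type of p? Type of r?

p is assigned a list literal (square brackets); r is assigned a dict literal ({key: value})

list, dict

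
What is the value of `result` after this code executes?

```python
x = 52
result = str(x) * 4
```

x = 52; result = '52525252'

'52525252'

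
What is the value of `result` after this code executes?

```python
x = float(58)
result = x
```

x = 58.0; result = 58.0

58.0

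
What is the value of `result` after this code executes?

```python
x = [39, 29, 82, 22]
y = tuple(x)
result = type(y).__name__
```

x is list; y is tuple; result = 'tuple'

'tuple'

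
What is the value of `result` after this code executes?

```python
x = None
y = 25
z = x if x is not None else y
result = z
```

x = None; y = 25; z = 25; result = 25

25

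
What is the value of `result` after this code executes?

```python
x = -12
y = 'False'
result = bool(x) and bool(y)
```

x = -12; y = 'False'; result = True

True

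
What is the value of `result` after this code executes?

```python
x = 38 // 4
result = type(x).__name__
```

x is int; result = 'int'

'int'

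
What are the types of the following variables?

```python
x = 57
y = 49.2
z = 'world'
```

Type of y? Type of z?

y is assigned a number with a decimal point, so it is a float; z is assigned a quoted string literal, so it is a str

float, str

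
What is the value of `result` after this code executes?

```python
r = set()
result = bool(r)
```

r = set(); result = False

False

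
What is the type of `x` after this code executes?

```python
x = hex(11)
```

hex() returns str representation

str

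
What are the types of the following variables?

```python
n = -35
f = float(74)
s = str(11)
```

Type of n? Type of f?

n is assigned a bare integer (no decimal point), so it is an int; f is assigned the result of calling float(), which returns a float

int, float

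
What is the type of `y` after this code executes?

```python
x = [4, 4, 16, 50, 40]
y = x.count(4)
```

list.count() returns int

int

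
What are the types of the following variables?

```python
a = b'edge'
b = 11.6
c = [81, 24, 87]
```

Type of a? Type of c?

a is assigned a bytes literal (b'...' prefix); c is assigned a list literal (square brackets)

bytes, list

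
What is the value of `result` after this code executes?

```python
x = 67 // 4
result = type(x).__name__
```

x is int; result = 'int'

'int'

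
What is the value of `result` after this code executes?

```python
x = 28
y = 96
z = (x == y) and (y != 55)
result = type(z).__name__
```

x is int; y is int; z is bool; result = 'bool'

'bool'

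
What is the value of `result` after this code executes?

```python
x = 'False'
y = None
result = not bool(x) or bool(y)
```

x = 'False'; y = None; result = False

False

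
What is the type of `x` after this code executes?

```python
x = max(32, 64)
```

max() of ints returns int

int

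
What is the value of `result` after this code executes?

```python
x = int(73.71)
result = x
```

x = 73; result = 73

73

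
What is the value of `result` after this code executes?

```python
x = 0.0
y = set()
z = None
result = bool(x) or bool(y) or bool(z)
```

x = 0.0; y = set(); z = None; result = False

False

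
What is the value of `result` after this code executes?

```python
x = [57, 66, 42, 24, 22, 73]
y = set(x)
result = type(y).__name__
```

x is list; y is set; result = 'set'

'set'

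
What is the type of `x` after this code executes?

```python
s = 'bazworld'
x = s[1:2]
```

Slicing a str returns str

str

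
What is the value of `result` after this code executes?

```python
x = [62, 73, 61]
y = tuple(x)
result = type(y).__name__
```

x is list; y is tuple; result = 'tuple'

'tuple'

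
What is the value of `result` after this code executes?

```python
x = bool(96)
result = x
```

x = True; result = True

True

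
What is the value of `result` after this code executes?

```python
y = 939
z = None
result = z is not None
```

y = 939; z = None; result = False

False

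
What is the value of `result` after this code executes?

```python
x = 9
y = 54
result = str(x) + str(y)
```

x = 9; y = 54; result = '954'

'954'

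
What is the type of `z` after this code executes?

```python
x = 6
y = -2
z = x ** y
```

int ** negative = float

float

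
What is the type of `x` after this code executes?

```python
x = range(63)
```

range() returns a range object

range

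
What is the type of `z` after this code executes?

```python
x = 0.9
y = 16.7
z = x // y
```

float // float = float

float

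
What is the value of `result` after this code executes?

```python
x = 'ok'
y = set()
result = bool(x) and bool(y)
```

x = 'ok'; y = set(); result = False

False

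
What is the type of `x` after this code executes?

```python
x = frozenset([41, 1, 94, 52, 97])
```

frozenset() returns frozenset

frozenset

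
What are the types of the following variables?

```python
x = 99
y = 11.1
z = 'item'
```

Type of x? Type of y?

x is assigned a bare integer (no decimal point), so it is an int; y is assigned a number with a decimal point, so it is a float

int, float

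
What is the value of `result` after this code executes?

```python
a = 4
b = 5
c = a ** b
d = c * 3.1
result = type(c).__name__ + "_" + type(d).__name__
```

a is int; b is int; c is int; d is float; result = 'int_float'

'int_float'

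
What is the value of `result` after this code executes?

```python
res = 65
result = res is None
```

res = 65; result = False

False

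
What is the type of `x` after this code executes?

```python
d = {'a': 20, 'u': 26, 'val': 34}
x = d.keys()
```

.keys() returns dict_keys view

dict_keys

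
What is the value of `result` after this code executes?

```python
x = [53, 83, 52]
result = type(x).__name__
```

x is list; result = 'list'

'list'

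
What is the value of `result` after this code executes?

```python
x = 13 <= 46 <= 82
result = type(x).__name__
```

x is bool; result = 'bool'

'bool'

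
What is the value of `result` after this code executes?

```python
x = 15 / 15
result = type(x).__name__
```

x is float; result = 'float'

'float'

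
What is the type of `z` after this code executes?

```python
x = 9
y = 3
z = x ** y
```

positive int ** positive int = int

int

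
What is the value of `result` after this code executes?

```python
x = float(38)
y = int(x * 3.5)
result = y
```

x = 38.0; y = 133; result = 133

133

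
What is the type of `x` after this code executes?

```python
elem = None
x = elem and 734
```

'and' returns first falsy value (None)

NoneType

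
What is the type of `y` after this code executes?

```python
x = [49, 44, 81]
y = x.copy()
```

list.copy() returns list

list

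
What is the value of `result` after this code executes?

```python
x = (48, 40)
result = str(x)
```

x = (48, 40); result = '(48, 40)'

'(48, 40)'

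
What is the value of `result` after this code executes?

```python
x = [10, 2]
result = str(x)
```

x = [10, 2]; result = '[10, 2]'

'[10, 2]'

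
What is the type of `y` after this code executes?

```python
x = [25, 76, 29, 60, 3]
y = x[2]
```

Indexing list[int] returns int

int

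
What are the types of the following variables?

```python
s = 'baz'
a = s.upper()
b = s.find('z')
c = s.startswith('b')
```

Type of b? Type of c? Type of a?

find() returns int; startswith() returns bool; upper() returns str

int, bool, str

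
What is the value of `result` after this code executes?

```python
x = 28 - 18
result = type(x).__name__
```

x is int; result = 'int'

'int'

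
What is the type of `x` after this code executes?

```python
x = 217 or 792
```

'or' returns first truthy value (int)

int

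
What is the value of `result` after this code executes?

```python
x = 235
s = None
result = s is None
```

x = 235; s = None; result = True

True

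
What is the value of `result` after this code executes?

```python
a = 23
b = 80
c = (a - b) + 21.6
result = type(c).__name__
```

a is int; b is int; c is float; result = 'float'

'float'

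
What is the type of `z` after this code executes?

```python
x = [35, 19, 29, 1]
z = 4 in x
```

'in' operator returns bool

bool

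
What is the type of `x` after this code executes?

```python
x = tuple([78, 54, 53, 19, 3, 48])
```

tuple() constructor returns tuple

tuple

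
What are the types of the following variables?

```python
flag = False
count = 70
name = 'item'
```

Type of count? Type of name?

count is assigned a bare integer (no decimal point), so it is an int; name is assigned a quoted string literal, so it is a str

int, str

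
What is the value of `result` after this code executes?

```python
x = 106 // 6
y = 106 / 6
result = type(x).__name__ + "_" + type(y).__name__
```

x is int; y is float; result = 'int_float'

'int_float'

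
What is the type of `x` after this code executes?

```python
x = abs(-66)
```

abs() of int returns int

int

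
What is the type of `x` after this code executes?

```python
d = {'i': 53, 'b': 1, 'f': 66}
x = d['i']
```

Accessing dict[str, int] with str key returns int

int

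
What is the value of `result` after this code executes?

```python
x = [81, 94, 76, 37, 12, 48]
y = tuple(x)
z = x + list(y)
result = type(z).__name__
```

x is list; y is tuple; z is list; result = 'list'

'list'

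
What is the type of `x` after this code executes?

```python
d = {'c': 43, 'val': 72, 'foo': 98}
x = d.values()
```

.values() returns dict_values view

dict_values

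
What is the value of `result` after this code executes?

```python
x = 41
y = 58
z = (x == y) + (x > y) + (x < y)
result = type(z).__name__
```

x is int; y is int; z is int; result = 'int'

'int'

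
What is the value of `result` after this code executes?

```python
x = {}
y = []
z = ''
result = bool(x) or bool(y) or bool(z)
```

x = {}; y = []; z = ''; result = False

False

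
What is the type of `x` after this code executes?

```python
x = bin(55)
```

bin() returns str representation

str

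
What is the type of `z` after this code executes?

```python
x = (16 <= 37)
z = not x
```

'not' returns bool

bool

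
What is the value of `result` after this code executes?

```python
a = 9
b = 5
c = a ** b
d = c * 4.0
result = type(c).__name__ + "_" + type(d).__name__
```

a is int; b is int; c is int; d is float; result = 'int_float'

'int_float'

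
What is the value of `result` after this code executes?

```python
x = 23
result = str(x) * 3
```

x = 23; result = '232323'

'232323'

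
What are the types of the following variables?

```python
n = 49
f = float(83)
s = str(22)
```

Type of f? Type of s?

f is assigned the result of calling float(), which returns a float; s is assigned the result of calling str(), which returns a str

float, str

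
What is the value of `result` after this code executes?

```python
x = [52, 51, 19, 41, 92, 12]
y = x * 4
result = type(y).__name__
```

x is list; y is list; result = 'list'

'list'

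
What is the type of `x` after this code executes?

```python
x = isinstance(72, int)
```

isinstance() returns bool

bool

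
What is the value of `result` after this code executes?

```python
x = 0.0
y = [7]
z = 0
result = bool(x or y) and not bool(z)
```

x = 0.0; y = [7]; z = 0; result = True

True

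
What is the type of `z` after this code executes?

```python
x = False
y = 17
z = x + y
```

bool + int = int (bool is subclass of int)

int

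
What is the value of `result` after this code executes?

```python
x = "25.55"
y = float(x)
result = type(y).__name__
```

x is str; y is float; result = 'float'

'float'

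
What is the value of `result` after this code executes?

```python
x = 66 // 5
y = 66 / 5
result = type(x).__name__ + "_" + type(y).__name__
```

x is int; y is float; result = 'int_float'

'int_float'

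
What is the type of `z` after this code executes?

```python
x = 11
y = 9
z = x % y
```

int % int = int

int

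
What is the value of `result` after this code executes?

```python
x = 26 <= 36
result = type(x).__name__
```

x is bool; result = 'bool'

'bool'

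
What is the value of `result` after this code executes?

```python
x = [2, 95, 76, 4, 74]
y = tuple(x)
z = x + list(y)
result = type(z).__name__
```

x is list; y is tuple; z is list; result = 'list'

'list'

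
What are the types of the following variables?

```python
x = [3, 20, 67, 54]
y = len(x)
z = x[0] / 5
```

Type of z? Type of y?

int / int = float; len() returns int

float, int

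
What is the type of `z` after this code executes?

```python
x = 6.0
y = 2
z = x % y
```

float % int = float

float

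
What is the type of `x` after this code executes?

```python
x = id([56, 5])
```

id() returns int

int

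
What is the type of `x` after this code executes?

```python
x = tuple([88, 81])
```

tuple() constructor returns tuple

tuple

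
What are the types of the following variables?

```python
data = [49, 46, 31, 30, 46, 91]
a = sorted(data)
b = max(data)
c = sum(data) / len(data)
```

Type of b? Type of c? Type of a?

max of ints returns int; int / int = float; sorted() returns list

int, float, list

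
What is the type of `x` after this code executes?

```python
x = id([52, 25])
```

id() returns int

int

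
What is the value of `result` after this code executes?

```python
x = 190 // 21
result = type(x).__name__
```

x is int; result = 'int'

'int'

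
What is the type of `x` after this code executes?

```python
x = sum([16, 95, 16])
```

sum() of ints returns int

int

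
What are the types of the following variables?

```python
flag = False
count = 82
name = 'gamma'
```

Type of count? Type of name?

count is assigned a bare integer (no decimal point), so it is an int; name is assigned a quoted string literal, so it is a str

int, str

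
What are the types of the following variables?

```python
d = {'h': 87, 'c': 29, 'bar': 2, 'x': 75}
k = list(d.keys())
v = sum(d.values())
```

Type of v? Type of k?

sum of ints is int; list() converts to list

int, list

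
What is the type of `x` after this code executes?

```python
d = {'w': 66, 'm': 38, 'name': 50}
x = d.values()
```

.values() returns dict_values view

dict_values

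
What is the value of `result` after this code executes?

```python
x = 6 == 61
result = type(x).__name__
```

x is bool; result = 'bool'

'bool'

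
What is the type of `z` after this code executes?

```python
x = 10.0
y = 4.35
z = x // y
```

float // float = float

float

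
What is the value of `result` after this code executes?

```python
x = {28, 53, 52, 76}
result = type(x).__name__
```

x is set; result = 'set'

'set'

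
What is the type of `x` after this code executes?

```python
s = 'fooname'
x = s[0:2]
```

Slicing a str returns str

str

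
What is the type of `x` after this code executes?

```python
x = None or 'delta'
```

'or' with None returns the other truthy value (str)

str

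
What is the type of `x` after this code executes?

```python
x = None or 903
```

'or' with None returns the other truthy value

int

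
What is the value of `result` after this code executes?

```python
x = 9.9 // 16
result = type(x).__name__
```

x is float; result = 'float'

'float'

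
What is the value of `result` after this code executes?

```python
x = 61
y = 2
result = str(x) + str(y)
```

x = 61; y = 2; result = '612'

'612'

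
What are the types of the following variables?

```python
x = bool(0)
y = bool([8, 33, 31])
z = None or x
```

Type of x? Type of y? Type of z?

bool() returns bool; bool() returns bool; None or bool returns the bool

bool, bool, bool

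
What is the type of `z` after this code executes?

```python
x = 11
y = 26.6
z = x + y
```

int + float = float

float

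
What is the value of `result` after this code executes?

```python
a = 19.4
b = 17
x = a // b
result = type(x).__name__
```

a is float; b is int; x is float; result = 'float'

'float'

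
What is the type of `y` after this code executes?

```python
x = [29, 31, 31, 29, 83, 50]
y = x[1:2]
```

Slicing a list returns a list

list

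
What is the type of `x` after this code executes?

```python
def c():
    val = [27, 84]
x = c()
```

Function without return returns None

NoneType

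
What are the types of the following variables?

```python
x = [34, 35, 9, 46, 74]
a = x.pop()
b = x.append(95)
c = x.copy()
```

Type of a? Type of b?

pop() returns element; append() returns None

int, NoneType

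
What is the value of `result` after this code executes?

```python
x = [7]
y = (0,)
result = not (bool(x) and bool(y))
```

x = [7]; y = (0,); result = False

False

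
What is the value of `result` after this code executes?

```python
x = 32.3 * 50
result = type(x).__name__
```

x is float; result = 'float'

'float'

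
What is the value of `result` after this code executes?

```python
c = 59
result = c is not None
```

c = 59; result = True

True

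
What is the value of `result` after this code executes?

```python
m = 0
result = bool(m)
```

m = 0; result = False

False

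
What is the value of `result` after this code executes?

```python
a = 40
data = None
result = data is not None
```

a = 40; data = None; result = False

False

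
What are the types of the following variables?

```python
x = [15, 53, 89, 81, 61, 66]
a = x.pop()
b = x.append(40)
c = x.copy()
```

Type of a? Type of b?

pop() returns element; append() returns None

int, NoneType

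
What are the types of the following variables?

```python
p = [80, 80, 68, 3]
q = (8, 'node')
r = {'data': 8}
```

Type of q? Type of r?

q is assigned a tuple (parenthesized, comma-separated values); r is assigned a dict literal ({key: value})

tuple, dict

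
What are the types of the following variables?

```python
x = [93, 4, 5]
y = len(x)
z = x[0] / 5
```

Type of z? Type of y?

int / int = float; len() returns int

float, int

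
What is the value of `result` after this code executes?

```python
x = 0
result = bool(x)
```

x = 0; result = False

False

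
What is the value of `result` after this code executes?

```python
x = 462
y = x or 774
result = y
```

x = 462; y = 462; result = 462

462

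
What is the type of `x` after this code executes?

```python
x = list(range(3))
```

list(range()) returns list

list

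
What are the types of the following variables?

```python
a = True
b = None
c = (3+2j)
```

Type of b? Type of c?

b is assigned None, whose type is NoneType; c is assigned (3+2j), an int plus an imaginary literal (j suffix), which evaluates to complex

NoneType, complex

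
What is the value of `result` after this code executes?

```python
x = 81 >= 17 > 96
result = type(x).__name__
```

x is bool; result = 'bool'

'bool'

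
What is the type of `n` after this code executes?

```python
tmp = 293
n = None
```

None has type NoneType

NoneType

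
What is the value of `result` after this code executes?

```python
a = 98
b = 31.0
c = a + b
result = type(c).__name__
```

a is int; b is float; c is float; result = 'float'

'float'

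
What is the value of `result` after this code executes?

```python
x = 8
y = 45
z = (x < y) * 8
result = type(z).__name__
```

x is int; y is int; z is int; result = 'int'

'int'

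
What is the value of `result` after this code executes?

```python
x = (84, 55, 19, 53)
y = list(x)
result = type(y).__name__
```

x is tuple; y is list; result = 'list'

'list'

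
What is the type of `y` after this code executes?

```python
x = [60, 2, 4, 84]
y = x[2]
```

Indexing list[int] returns int

int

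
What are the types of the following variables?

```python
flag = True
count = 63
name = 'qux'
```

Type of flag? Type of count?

flag is assigned the constant True, which has type bool; count is assigned a bare integer (no decimal point), so it is an int

bool, int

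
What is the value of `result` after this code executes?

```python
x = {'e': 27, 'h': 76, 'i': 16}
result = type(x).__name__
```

x is dict; result = 'dict'

'dict'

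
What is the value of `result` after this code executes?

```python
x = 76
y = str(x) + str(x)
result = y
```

x = 76; y = '7676'; result = '7676'

'7676'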